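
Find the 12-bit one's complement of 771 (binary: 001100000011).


Original: 001100000011
Invert all bits:
  bit 0: 0 → 1
  bit 1: 0 → 1
  bit 2: 1 → 0
  bit 3: 1 → 0
  bit 4: 0 → 1
  bit 5: 0 → 1
  bit 6: 0 → 1
  bit 7: 0 → 1
  bit 8: 0 → 1
  bit 9: 0 → 1
  bit 10: 1 → 0
  bit 11: 1 → 0
= 110011111100


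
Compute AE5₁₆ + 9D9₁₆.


Align and add column by column (LSB to MSB, each column mod 16 with carry):
  0AE5
+ 09D9
  ----
  col 0: 5(5) + 9(9) + 0 (carry in) = 14 → E(14), carry out 0
  col 1: E(14) + D(13) + 0 (carry in) = 27 → B(11), carry out 1
  col 2: A(10) + 9(9) + 1 (carry in) = 20 → 4(4), carry out 1
  col 3: 0(0) + 0(0) + 1 (carry in) = 1 → 1(1), carry out 0
Reading digits MSB→LSB: 14BE
Strip leading zeros: 14BE
= 0x14BE


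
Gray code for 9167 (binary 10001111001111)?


Binary: 10001111001111
Gray code: G = B XOR (B >> 1)
B >> 1 = 01000111100111
10001111001111 XOR 01000111100111:
  1 XOR 0 = 1
  0 XOR 1 = 1
  0 XOR 0 = 0
  0 XOR 0 = 0
  1 XOR 0 = 1
  1 XOR 1 = 0
  1 XOR 1 = 0
  1 XOR 1 = 0
  0 XOR 1 = 1
  0 XOR 0 = 0
  1 XOR 0 = 1
  1 XOR 1 = 0
  1 XOR 1 = 0
  1 XOR 1 = 0
= 11001000101000


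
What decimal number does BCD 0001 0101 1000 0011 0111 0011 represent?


Each 4-bit group → digit:
  0001 → 1
  0101 → 5
  1000 → 8
  0011 → 3
  0111 → 7
  0011 → 3
= 158373


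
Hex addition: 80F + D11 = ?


Align and add column by column (LSB to MSB, each column mod 16 with carry):
  080F
+ 0D11
  ----
  col 0: F(15) + 1(1) + 0 (carry in) = 16 → 0(0), carry out 1
  col 1: 0(0) + 1(1) + 1 (carry in) = 2 → 2(2), carry out 0
  col 2: 8(8) + D(13) + 0 (carry in) = 21 → 5(5), carry out 1
  col 3: 0(0) + 0(0) + 1 (carry in) = 1 → 1(1), carry out 0
Reading digits MSB→LSB: 1520
Strip leading zeros: 1520
= 0x1520


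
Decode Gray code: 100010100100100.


Gray code: 100010100100100
MSB stays the same: 1
Each subsequent bit = prev_binary XOR current_gray:
  B[1] = 1 XOR 0 = 1
  B[2] = 1 XOR 0 = 1
  B[3] = 1 XOR 0 = 1
  B[4] = 1 XOR 1 = 0
  B[5] = 0 XOR 0 = 0
  B[6] = 0 XOR 1 = 1
  B[7] = 1 XOR 0 = 1
  B[8] = 1 XOR 0 = 1
  B[9] = 1 XOR 1 = 0
  B[10] = 0 XOR 0 = 0
  B[11] = 0 XOR 0 = 0
  B[12] = 0 XOR 1 = 1
  B[13] = 1 XOR 0 = 1
  B[14] = 1 XOR 0 = 1
= 111100111000111 (31175 decimal)


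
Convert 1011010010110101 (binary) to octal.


Group into 3-bit groups: 001011010010110101
  001 = 1
  011 = 3
  010 = 2
  010 = 2
  110 = 6
  101 = 5
= 0o132265


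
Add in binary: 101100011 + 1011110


Align and add column by column (LSB to MSB, carry propagating):
  0101100011
+ 0001011110
  ----------
  col 0: 1 + 0 + 0 (carry in) = 1 → bit 1, carry out 0
  col 1: 1 + 1 + 0 (carry in) = 2 → bit 0, carry out 1
  col 2: 0 + 1 + 1 (carry in) = 2 → bit 0, carry out 1
  col 3: 0 + 1 + 1 (carry in) = 2 → bit 0, carry out 1
  col 4: 0 + 1 + 1 (carry in) = 2 → bit 0, carry out 1
  col 5: 1 + 0 + 1 (carry in) = 2 → bit 0, carry out 1
  col 6: 1 + 1 + 1 (carry in) = 3 → bit 1, carry out 1
  col 7: 0 + 0 + 1 (carry in) = 1 → bit 1, carry out 0
  col 8: 1 + 0 + 0 (carry in) = 1 → bit 1, carry out 0
  col 9: 0 + 0 + 0 (carry in) = 0 → bit 0, carry out 0
Reading bits MSB→LSB: 0111000001
Strip leading zeros: 111000001
= 111000001


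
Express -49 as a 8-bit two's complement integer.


Original: 00110001
Step 1 - Invert all bits: 11001110
Step 2 - Add 1: 11001110 + 1
= 11001111 (represents -49)


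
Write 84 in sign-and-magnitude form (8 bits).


Sign bit: 0 (positive)
Magnitude: 84 = 1010100
= 01010100


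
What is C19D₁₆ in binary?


Each hex digit → 4 binary bits:
  C = 1100
  1 = 0001
  9 = 1001
  D = 1101
Concatenate: 1100 0001 1001 1101
= 1100000110011101


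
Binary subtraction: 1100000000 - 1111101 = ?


Align and subtract column by column (LSB to MSB, borrowing when needed):
  1100000000
- 0001111101
  ----------
  col 0: (0 - 0 borrow-in) - 1 → borrow from next column: (0+2) - 1 = 1, borrow out 1
  col 1: (0 - 1 borrow-in) - 0 → borrow from next column: (-1+2) - 0 = 1, borrow out 1
  col 2: (0 - 1 borrow-in) - 1 → borrow from next column: (-1+2) - 1 = 0, borrow out 1
  col 3: (0 - 1 borrow-in) - 1 → borrow from next column: (-1+2) - 1 = 0, borrow out 1
  col 4: (0 - 1 borrow-in) - 1 → borrow from next column: (-1+2) - 1 = 0, borrow out 1
  col 5: (0 - 1 borrow-in) - 1 → borrow from next column: (-1+2) - 1 = 0, borrow out 1
  col 6: (0 - 1 borrow-in) - 1 → borrow from next column: (-1+2) - 1 = 0, borrow out 1
  col 7: (0 - 1 borrow-in) - 0 → borrow from next column: (-1+2) - 0 = 1, borrow out 1
  col 8: (1 - 1 borrow-in) - 0 → 0 - 0 = 0, borrow out 0
  col 9: (1 - 0 borrow-in) - 0 → 1 - 0 = 1, borrow out 0
Reading bits MSB→LSB: 1010000011
Strip leading zeros: 1010000011
= 1010000011


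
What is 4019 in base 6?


Divide by 6 repeatedly:
4019 ÷ 6 = 669 remainder 5
669 ÷ 6 = 111 remainder 3
111 ÷ 6 = 18 remainder 3
18 ÷ 6 = 3 remainder 0
3 ÷ 6 = 0 remainder 3
Reading remainders bottom-up:
= 30335


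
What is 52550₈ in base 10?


Positional values:
Position 0: 0 × 8^0 = 0
Position 1: 5 × 8^1 = 40
Position 2: 5 × 8^2 = 320
Position 3: 2 × 8^3 = 1024
Position 4: 5 × 8^4 = 20480
Sum = 0 + 40 + 320 + 1024 + 20480
= 21864


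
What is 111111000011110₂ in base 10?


Positional values:
Bit 1: 1 × 2^1 = 2
Bit 2: 1 × 2^2 = 4
Bit 3: 1 × 2^3 = 8
Bit 4: 1 × 2^4 = 16
Bit 9: 1 × 2^9 = 512
Bit 10: 1 × 2^10 = 1024
Bit 11: 1 × 2^11 = 2048
Bit 12: 1 × 2^12 = 4096
Bit 13: 1 × 2^13 = 8192
Bit 14: 1 × 2^14 = 16384
Sum = 2 + 4 + 8 + 16 + 512 + 1024 + 2048 + 4096 + 8192 + 16384
= 32286


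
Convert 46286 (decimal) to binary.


Divide by 2 repeatedly:
46286 ÷ 2 = 23143 remainder 0
23143 ÷ 2 = 11571 remainder 1
11571 ÷ 2 = 5785 remainder 1
5785 ÷ 2 = 2892 remainder 1
2892 ÷ 2 = 1446 remainder 0
1446 ÷ 2 = 723 remainder 0
723 ÷ 2 = 361 remainder 1
361 ÷ 2 = 180 remainder 1
180 ÷ 2 = 90 remainder 0
90 ÷ 2 = 45 remainder 0
45 ÷ 2 = 22 remainder 1
22 ÷ 2 = 11 remainder 0
11 ÷ 2 = 5 remainder 1
5 ÷ 2 = 2 remainder 1
2 ÷ 2 = 1 remainder 0
1 ÷ 2 = 0 remainder 1
Reading remainders bottom-up:
= 1011010011001110


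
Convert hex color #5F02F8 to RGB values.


Hex: #5F02F8
R = 5F₁₆ = 95
G = 02₁₆ = 2
B = F8₁₆ = 248
= RGB(95, 2, 248)


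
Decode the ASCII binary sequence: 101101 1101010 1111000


Codes (binary): 101101 1101010 1111000
Per-code ASCII lookup:
  101101 = 45  (special character) → '-'
  1101010 = 106  (range 97-122: lowercase, 106 - 97 = 9) → 'j'
  1111000 = 120  (range 97-122: lowercase, 120 - 97 = 23) → 'x'
= '-jx'


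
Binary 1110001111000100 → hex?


Group into 4-bit nibbles: 1110001111000100
  1110 = E
  0011 = 3
  1100 = C
  0100 = 4
= 0xE3C4


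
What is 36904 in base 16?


Divide by 16 repeatedly:
36904 ÷ 16 = 2306 remainder 8 (8)
2306 ÷ 16 = 144 remainder 2 (2)
144 ÷ 16 = 9 remainder 0 (0)
9 ÷ 16 = 0 remainder 9 (9)
Reading remainders bottom-up:
= 0x9028


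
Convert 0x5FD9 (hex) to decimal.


Positional values:
Position 0: 9 × 16^0 = 9 × 1 = 9
Position 1: D × 16^1 = 13 × 16 = 208
Position 2: F × 16^2 = 15 × 256 = 3840
Position 3: 5 × 16^3 = 5 × 4096 = 20480
Sum = 9 + 208 + 3840 + 20480
= 24537


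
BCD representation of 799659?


Each digit → 4-bit binary:
  7 → 0111
  9 → 1001
  9 → 1001
  6 → 0110
  5 → 0101
  9 → 1001
= 0111 1001 1001 0110 0101 1001


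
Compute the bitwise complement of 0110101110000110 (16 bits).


Original: 0110101110000110
Invert all bits:
  bit 0: 0 → 1
  bit 1: 1 → 0
  bit 2: 1 → 0
  bit 3: 0 → 1
  bit 4: 1 → 0
  bit 5: 0 → 1
  bit 6: 1 → 0
  bit 7: 1 → 0
  bit 8: 1 → 0
  bit 9: 0 → 1
  bit 10: 0 → 1
  bit 11: 0 → 1
  bit 12: 0 → 1
  bit 13: 1 → 0
  bit 14: 1 → 0
  bit 15: 0 → 1
= 1001010001111001


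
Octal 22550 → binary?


Each octal digit → 3 binary bits:
  2 = 010
  2 = 010
  5 = 101
  5 = 101
  0 = 000
Concatenate: 010 010 101 101 000
= 010010101101000


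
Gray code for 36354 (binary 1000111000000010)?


Binary: 1000111000000010
Gray code: G = B XOR (B >> 1)
B >> 1 = 0100011100000001
1000111000000010 XOR 0100011100000001:
  1 XOR 0 = 1
  0 XOR 1 = 1
  0 XOR 0 = 0
  0 XOR 0 = 0
  1 XOR 0 = 1
  1 XOR 1 = 0
  1 XOR 1 = 0
  0 XOR 1 = 1
  0 XOR 0 = 0
  0 XOR 0 = 0
  0 XOR 0 = 0
  0 XOR 0 = 0
  0 XOR 0 = 0
  0 XOR 0 = 0
  1 XOR 0 = 1
  0 XOR 1 = 1
= 1100100100000011


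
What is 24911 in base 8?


Divide by 8 repeatedly:
24911 ÷ 8 = 3113 remainder 7
3113 ÷ 8 = 389 remainder 1
389 ÷ 8 = 48 remainder 5
48 ÷ 8 = 6 remainder 0
6 ÷ 8 = 0 remainder 6
Reading remainders bottom-up:
= 0o60517


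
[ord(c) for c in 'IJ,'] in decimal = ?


String: 'IJ,'  (3 characters)
Per-character ASCII lookup:
  'I': uppercase starts at 65: 'I' = 65 + 8 = 73
  'J': uppercase starts at 65: 'J' = 65 + 9 = 74
  ',': special character: ',' = 44
= 73 74 44


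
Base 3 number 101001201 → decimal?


Positional values (base 3):
  1 × 3^0 = 1 × 1 = 1
  0 × 3^1 = 0 × 3 = 0
  2 × 3^2 = 2 × 9 = 18
  1 × 3^3 = 1 × 27 = 27
  0 × 3^4 = 0 × 81 = 0
  0 × 3^5 = 0 × 243 = 0
  1 × 3^6 = 1 × 729 = 729
  0 × 3^7 = 0 × 2187 = 0
  1 × 3^8 = 1 × 6561 = 6561
Sum = 1 + 0 + 18 + 27 + 0 + 0 + 729 + 0 + 6561
= 7336


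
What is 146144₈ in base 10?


Positional values:
Position 0: 4 × 8^0 = 4
Position 1: 4 × 8^1 = 32
Position 2: 1 × 8^2 = 64
Position 3: 6 × 8^3 = 3072
Position 4: 4 × 8^4 = 16384
Position 5: 1 × 8^5 = 32768
Sum = 4 + 32 + 64 + 3072 + 16384 + 32768
= 52324


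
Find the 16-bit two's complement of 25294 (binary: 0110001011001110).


Original: 0110001011001110
Step 1 - Invert all bits: 1001110100110001
Step 2 - Add 1: 1001110100110001 + 1
= 1001110100110010 (represents -25294)


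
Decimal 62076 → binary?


Divide by 2 repeatedly:
62076 ÷ 2 = 31038 remainder 0
31038 ÷ 2 = 15519 remainder 0
15519 ÷ 2 = 7759 remainder 1
7759 ÷ 2 = 3879 remainder 1
3879 ÷ 2 = 1939 remainder 1
1939 ÷ 2 = 969 remainder 1
969 ÷ 2 = 484 remainder 1
484 ÷ 2 = 242 remainder 0
242 ÷ 2 = 121 remainder 0
121 ÷ 2 = 60 remainder 1
60 ÷ 2 = 30 remainder 0
30 ÷ 2 = 15 remainder 0
15 ÷ 2 = 7 remainder 1
7 ÷ 2 = 3 remainder 1
3 ÷ 2 = 1 remainder 1
1 ÷ 2 = 0 remainder 1
Reading remainders bottom-up:
= 1111001001111100


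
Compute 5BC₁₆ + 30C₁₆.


Align and add column by column (LSB to MSB, each column mod 16 with carry):
  05BC
+ 030C
  ----
  col 0: C(12) + C(12) + 0 (carry in) = 24 → 8(8), carry out 1
  col 1: B(11) + 0(0) + 1 (carry in) = 12 → C(12), carry out 0
  col 2: 5(5) + 3(3) + 0 (carry in) = 8 → 8(8), carry out 0
  col 3: 0(0) + 0(0) + 0 (carry in) = 0 → 0(0), carry out 0
Reading digits MSB→LSB: 08C8
Strip leading zeros: 8C8
= 0x8C8


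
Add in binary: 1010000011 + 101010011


Align and add column by column (LSB to MSB, carry propagating):
  01010000011
+ 00101010011
  -----------
  col 0: 1 + 1 + 0 (carry in) = 2 → bit 0, carry out 1
  col 1: 1 + 1 + 1 (carry in) = 3 → bit 1, carry out 1
  col 2: 0 + 0 + 1 (carry in) = 1 → bit 1, carry out 0
  col 3: 0 + 0 + 0 (carry in) = 0 → bit 0, carry out 0
  col 4: 0 + 1 + 0 (carry in) = 1 → bit 1, carry out 0
  col 5: 0 + 0 + 0 (carry in) = 0 → bit 0, carry out 0
  col 6: 0 + 1 + 0 (carry in) = 1 → bit 1, carry out 0
  col 7: 1 + 0 + 0 (carry in) = 1 → bit 1, carry out 0
  col 8: 0 + 1 + 0 (carry in) = 1 → bit 1, carry out 0
  col 9: 1 + 0 + 0 (carry in) = 1 → bit 1, carry out 0
  col 10: 0 + 0 + 0 (carry in) = 0 → bit 0, carry out 0
Reading bits MSB→LSB: 01111010110
Strip leading zeros: 1111010110
= 1111010110


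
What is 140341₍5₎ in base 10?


Positional values (base 5):
  1 × 5^0 = 1 × 1 = 1
  4 × 5^1 = 4 × 5 = 20
  3 × 5^2 = 3 × 25 = 75
  0 × 5^3 = 0 × 125 = 0
  4 × 5^4 = 4 × 625 = 2500
  1 × 5^5 = 1 × 3125 = 3125
Sum = 1 + 20 + 75 + 0 + 2500 + 3125
= 5721


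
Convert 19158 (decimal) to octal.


Divide by 8 repeatedly:
19158 ÷ 8 = 2394 remainder 6
2394 ÷ 8 = 299 remainder 2
299 ÷ 8 = 37 remainder 3
37 ÷ 8 = 4 remainder 5
4 ÷ 8 = 0 remainder 4
Reading remainders bottom-up:
= 0o45326


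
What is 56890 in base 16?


Divide by 16 repeatedly:
56890 ÷ 16 = 3555 remainder 10 (A)
3555 ÷ 16 = 222 remainder 3 (3)
222 ÷ 16 = 13 remainder 14 (E)
13 ÷ 16 = 0 remainder 13 (D)
Reading remainders bottom-up:
= 0xDE3A


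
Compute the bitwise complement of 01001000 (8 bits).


Original: 01001000
Invert all bits:
  bit 0: 0 → 1
  bit 1: 1 → 0
  bit 2: 0 → 1
  bit 3: 0 → 1
  bit 4: 1 → 0
  bit 5: 0 → 1
  bit 6: 0 → 1
  bit 7: 0 → 1
= 10110111


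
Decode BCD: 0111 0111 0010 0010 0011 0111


Each 4-bit group → digit:
  0111 → 7
  0111 → 7
  0010 → 2
  0010 → 2
  0011 → 3
  0111 → 7
= 772237


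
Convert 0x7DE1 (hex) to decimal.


Positional values:
Position 0: 1 × 16^0 = 1 × 1 = 1
Position 1: E × 16^1 = 14 × 16 = 224
Position 2: D × 16^2 = 13 × 256 = 3328
Position 3: 7 × 16^3 = 7 × 4096 = 28672
Sum = 1 + 224 + 3328 + 28672
= 32225


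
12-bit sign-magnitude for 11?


Sign bit: 0 (positive)
Magnitude: 11 = 00000001011
= 000000001011


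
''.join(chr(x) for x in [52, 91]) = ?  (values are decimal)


Codes (decimal): 52 91
Per-code ASCII lookup:
  52  (range 48-57: digits, 52 - 48 = 4) → '4'
  91  (special character) → '['
= '4['


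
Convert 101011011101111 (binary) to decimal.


Positional values:
Bit 0: 1 × 2^0 = 1
Bit 1: 1 × 2^1 = 2
Bit 2: 1 × 2^2 = 4
Bit 3: 1 × 2^3 = 8
Bit 5: 1 × 2^5 = 32
Bit 6: 1 × 2^6 = 64
Bit 7: 1 × 2^7 = 128
Bit 9: 1 × 2^9 = 512
Bit 10: 1 × 2^10 = 1024
Bit 12: 1 × 2^12 = 4096
Bit 14: 1 × 2^14 = 16384
Sum = 1 + 2 + 4 + 8 + 32 + 64 + 128 + 512 + 1024 + 4096 + 16384
= 22255


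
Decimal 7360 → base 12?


Divide by 12 repeatedly:
7360 ÷ 12 = 613 remainder 4
613 ÷ 12 = 51 remainder 1
51 ÷ 12 = 4 remainder 3
4 ÷ 12 = 0 remainder 4
Reading remainders bottom-up:
= 4314


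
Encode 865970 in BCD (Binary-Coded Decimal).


Each digit → 4-bit binary:
  8 → 1000
  6 → 0110
  5 → 0101
  9 → 1001
  7 → 0111
  0 → 0000
= 1000 0110 0101 1001 0111 0000


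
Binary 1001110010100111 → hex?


Group into 4-bit nibbles: 1001110010100111
  1001 = 9
  1100 = C
  1010 = A
  0111 = 7
= 0x9CA7


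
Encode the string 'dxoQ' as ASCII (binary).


String: 'dxoQ'  (4 characters)
Per-character ASCII lookup:
  'd': lowercase starts at 97: 'd' = 97 + 3 = 100 → 1100100
  'x': lowercase starts at 97: 'x' = 97 + 23 = 120 → 1111000
  'o': lowercase starts at 97: 'o' = 97 + 14 = 111 → 1101111
  'Q': uppercase starts at 65: 'Q' = 65 + 16 = 81 → 1010001
= 1100100 1111000 1101111 1010001


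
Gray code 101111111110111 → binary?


Gray code: 101111111110111
MSB stays the same: 1
Each subsequent bit = prev_binary XOR current_gray:
  B[1] = 1 XOR 0 = 1
  B[2] = 1 XOR 1 = 0
  B[3] = 0 XOR 1 = 1
  B[4] = 1 XOR 1 = 0
  B[5] = 0 XOR 1 = 1
  B[6] = 1 XOR 1 = 0
  B[7] = 0 XOR 1 = 1
  B[8] = 1 XOR 1 = 0
  B[9] = 0 XOR 1 = 1
  B[10] = 1 XOR 1 = 0
  B[11] = 0 XOR 0 = 0
  B[12] = 0 XOR 1 = 1
  B[13] = 1 XOR 1 = 0
  B[14] = 0 XOR 1 = 1
= 110101010100101 (27301 decimal)


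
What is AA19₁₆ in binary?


Each hex digit → 4 binary bits:
  A = 1010
  A = 1010
  1 = 0001
  9 = 1001
Concatenate: 1010 1010 0001 1001
= 1010101000011001


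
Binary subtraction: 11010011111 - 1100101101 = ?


Align and subtract column by column (LSB to MSB, borrowing when needed):
  11010011111
- 01100101101
  -----------
  col 0: (1 - 0 borrow-in) - 1 → 1 - 1 = 0, borrow out 0
  col 1: (1 - 0 borrow-in) - 0 → 1 - 0 = 1, borrow out 0
  col 2: (1 - 0 borrow-in) - 1 → 1 - 1 = 0, borrow out 0
  col 3: (1 - 0 borrow-in) - 1 → 1 - 1 = 0, borrow out 0
  col 4: (1 - 0 borrow-in) - 0 → 1 - 0 = 1, borrow out 0
  col 5: (0 - 0 borrow-in) - 1 → borrow from next column: (0+2) - 1 = 1, borrow out 1
  col 6: (0 - 1 borrow-in) - 0 → borrow from next column: (-1+2) - 0 = 1, borrow out 1
  col 7: (1 - 1 borrow-in) - 0 → 0 - 0 = 0, borrow out 0
  col 8: (0 - 0 borrow-in) - 1 → borrow from next column: (0+2) - 1 = 1, borrow out 1
  col 9: (1 - 1 borrow-in) - 1 → borrow from next column: (0+2) - 1 = 1, borrow out 1
  col 10: (1 - 1 borrow-in) - 0 → 0 - 0 = 0, borrow out 0
Reading bits MSB→LSB: 01101110010
Strip leading zeros: 1101110010
= 1101110010


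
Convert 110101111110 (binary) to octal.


Group into 3-bit groups: 110101111110
  110 = 6
  101 = 5
  111 = 7
  110 = 6
= 0o6576


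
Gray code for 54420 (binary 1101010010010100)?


Binary: 1101010010010100
Gray code: G = B XOR (B >> 1)
B >> 1 = 0110101001001010
1101010010010100 XOR 0110101001001010:
  1 XOR 0 = 1
  1 XOR 1 = 0
  0 XOR 1 = 1
  1 XOR 0 = 1
  0 XOR 1 = 1
  1 XOR 0 = 1
  0 XOR 1 = 1
  0 XOR 0 = 0
  1 XOR 0 = 1
  0 XOR 1 = 1
  0 XOR 0 = 0
  1 XOR 0 = 1
  0 XOR 1 = 1
  1 XOR 0 = 1
  0 XOR 1 = 1
  0 XOR 0 = 0
= 1011111011011110


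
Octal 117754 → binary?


Each octal digit → 3 binary bits:
  1 = 001
  1 = 001
  7 = 111
  7 = 111
  5 = 101
  4 = 100
Concatenate: 001 001 111 111 101 100
= 001001111111101100


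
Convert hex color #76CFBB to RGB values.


Hex: #76CFBB
R = 76₁₆ = 118
G = CF₁₆ = 207
B = BB₁₆ = 187
= RGB(118, 207, 187)


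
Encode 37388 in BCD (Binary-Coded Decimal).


Each digit → 4-bit binary:
  3 → 0011
  7 → 0111
  3 → 0011
  8 → 1000
  8 → 1000
= 0011 0111 0011 1000 1000


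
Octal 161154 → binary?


Each octal digit → 3 binary bits:
  1 = 001
  6 = 110
  1 = 001
  1 = 001
  5 = 101
  4 = 100
Concatenate: 001 110 001 001 101 100
= 001110001001101100


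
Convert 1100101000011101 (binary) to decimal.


Positional values:
Bit 0: 1 × 2^0 = 1
Bit 2: 1 × 2^2 = 4
Bit 3: 1 × 2^3 = 8
Bit 4: 1 × 2^4 = 16
Bit 9: 1 × 2^9 = 512
Bit 11: 1 × 2^11 = 2048
Bit 14: 1 × 2^14 = 16384
Bit 15: 1 × 2^15 = 32768
Sum = 1 + 4 + 8 + 16 + 512 + 2048 + 16384 + 32768
= 51741


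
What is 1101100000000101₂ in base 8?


Group into 3-bit groups: 001101100000000101
  001 = 1
  101 = 5
  100 = 4
  000 = 0
  000 = 0
  101 = 5
= 0o154005


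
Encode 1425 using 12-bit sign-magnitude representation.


Sign bit: 0 (positive)
Magnitude: 1425 = 10110010001
= 010110010001


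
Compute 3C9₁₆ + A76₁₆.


Align and add column by column (LSB to MSB, each column mod 16 with carry):
  03C9
+ 0A76
  ----
  col 0: 9(9) + 6(6) + 0 (carry in) = 15 → F(15), carry out 0
  col 1: C(12) + 7(7) + 0 (carry in) = 19 → 3(3), carry out 1
  col 2: 3(3) + A(10) + 1 (carry in) = 14 → E(14), carry out 0
  col 3: 0(0) + 0(0) + 0 (carry in) = 0 → 0(0), carry out 0
Reading digits MSB→LSB: 0E3F
Strip leading zeros: E3F
= 0xE3F


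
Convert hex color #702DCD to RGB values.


Hex: #702DCD
R = 70₁₆ = 112
G = 2D₁₆ = 45
B = CD₁₆ = 205
= RGB(112, 45, 205)


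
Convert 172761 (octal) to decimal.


Positional values:
Position 0: 1 × 8^0 = 1
Position 1: 6 × 8^1 = 48
Position 2: 7 × 8^2 = 448
Position 3: 2 × 8^3 = 1024
Position 4: 7 × 8^4 = 28672
Position 5: 1 × 8^5 = 32768
Sum = 1 + 48 + 448 + 1024 + 28672 + 32768
= 62961


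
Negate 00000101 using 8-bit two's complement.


Original: 00000101
Step 1 - Invert all bits: 11111010
Step 2 - Add 1: 11111010 + 1
= 11111011 (represents -5)


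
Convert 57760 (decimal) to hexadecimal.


Divide by 16 repeatedly:
57760 ÷ 16 = 3610 remainder 0 (0)
3610 ÷ 16 = 225 remainder 10 (A)
225 ÷ 16 = 14 remainder 1 (1)
14 ÷ 16 = 0 remainder 14 (E)
Reading remainders bottom-up:
= 0xE1A0


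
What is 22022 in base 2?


Divide by 2 repeatedly:
22022 ÷ 2 = 11011 remainder 0
11011 ÷ 2 = 5505 remainder 1
5505 ÷ 2 = 2752 remainder 1
2752 ÷ 2 = 1376 remainder 0
1376 ÷ 2 = 688 remainder 0
688 ÷ 2 = 344 remainder 0
344 ÷ 2 = 172 remainder 0
172 ÷ 2 = 86 remainder 0
86 ÷ 2 = 43 remainder 0
43 ÷ 2 = 21 remainder 1
21 ÷ 2 = 10 remainder 1
10 ÷ 2 = 5 remainder 0
5 ÷ 2 = 2 remainder 1
2 ÷ 2 = 1 remainder 0
1 ÷ 2 = 0 remainder 1
Reading remainders bottom-up:
= 101011000000110


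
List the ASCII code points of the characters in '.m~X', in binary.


String: '.m~X'  (4 characters)
Per-character ASCII lookup:
  '.': special character: '.' = 46 → 101110
  'm': lowercase starts at 97: 'm' = 97 + 12 = 109 → 1101101
  '~': special character: '~' = 126 → 1111110
  'X': uppercase starts at 65: 'X' = 65 + 23 = 88 → 1011000
= 101110 1101101 1111110 1011000


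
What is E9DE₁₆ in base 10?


Positional values:
Position 0: E × 16^0 = 14 × 1 = 14
Position 1: D × 16^1 = 13 × 16 = 208
Position 2: 9 × 16^2 = 9 × 256 = 2304
Position 3: E × 16^3 = 14 × 4096 = 57344
Sum = 14 + 208 + 2304 + 57344
= 59870


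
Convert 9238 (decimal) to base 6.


Divide by 6 repeatedly:
9238 ÷ 6 = 1539 remainder 4
1539 ÷ 6 = 256 remainder 3
256 ÷ 6 = 42 remainder 4
42 ÷ 6 = 7 remainder 0
7 ÷ 6 = 1 remainder 1
1 ÷ 6 = 0 remainder 1
Reading remainders bottom-up:
= 110434


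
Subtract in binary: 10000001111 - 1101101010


Align and subtract column by column (LSB to MSB, borrowing when needed):
  10000001111
- 01101101010
  -----------
  col 0: (1 - 0 borrow-in) - 0 → 1 - 0 = 1, borrow out 0
  col 1: (1 - 0 borrow-in) - 1 → 1 - 1 = 0, borrow out 0
  col 2: (1 - 0 borrow-in) - 0 → 1 - 0 = 1, borrow out 0
  col 3: (1 - 0 borrow-in) - 1 → 1 - 1 = 0, borrow out 0
  col 4: (0 - 0 borrow-in) - 0 → 0 - 0 = 0, borrow out 0
  col 5: (0 - 0 borrow-in) - 1 → borrow from next column: (0+2) - 1 = 1, borrow out 1
  col 6: (0 - 1 borrow-in) - 1 → borrow from next column: (-1+2) - 1 = 0, borrow out 1
  col 7: (0 - 1 borrow-in) - 0 → borrow from next column: (-1+2) - 0 = 1, borrow out 1
  col 8: (0 - 1 borrow-in) - 1 → borrow from next column: (-1+2) - 1 = 0, borrow out 1
  col 9: (0 - 1 borrow-in) - 1 → borrow from next column: (-1+2) - 1 = 0, borrow out 1
  col 10: (1 - 1 borrow-in) - 0 → 0 - 0 = 0, borrow out 0
Reading bits MSB→LSB: 00010100101
Strip leading zeros: 10100101
= 10100101


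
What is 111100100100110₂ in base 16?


Group into 4-bit nibbles: 0111100100100110
  0111 = 7
  1001 = 9
  0010 = 2
  0110 = 6
= 0x7926


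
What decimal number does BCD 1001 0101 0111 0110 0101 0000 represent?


Each 4-bit group → digit:
  1001 → 9
  0101 → 5
  0111 → 7
  0110 → 6
  0101 → 5
  0000 → 0
= 957650


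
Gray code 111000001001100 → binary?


Gray code: 111000001001100
MSB stays the same: 1
Each subsequent bit = prev_binary XOR current_gray:
  B[1] = 1 XOR 1 = 0
  B[2] = 0 XOR 1 = 1
  B[3] = 1 XOR 0 = 1
  B[4] = 1 XOR 0 = 1
  B[5] = 1 XOR 0 = 1
  B[6] = 1 XOR 0 = 1
  B[7] = 1 XOR 0 = 1
  B[8] = 1 XOR 1 = 0
  B[9] = 0 XOR 0 = 0
  B[10] = 0 XOR 0 = 0
  B[11] = 0 XOR 1 = 1
  B[12] = 1 XOR 1 = 0
  B[13] = 0 XOR 0 = 0
  B[14] = 0 XOR 0 = 0
= 101111110001000 (24456 decimal)


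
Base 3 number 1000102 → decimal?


Positional values (base 3):
  2 × 3^0 = 2 × 1 = 2
  0 × 3^1 = 0 × 3 = 0
  1 × 3^2 = 1 × 9 = 9
  0 × 3^3 = 0 × 27 = 0
  0 × 3^4 = 0 × 81 = 0
  0 × 3^5 = 0 × 243 = 0
  1 × 3^6 = 1 × 729 = 729
Sum = 2 + 0 + 9 + 0 + 0 + 0 + 729
= 740


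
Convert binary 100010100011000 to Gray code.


Binary: 100010100011000
Gray code: G = B XOR (B >> 1)
B >> 1 = 010001010001100
100010100011000 XOR 010001010001100:
  1 XOR 0 = 1
  0 XOR 1 = 1
  0 XOR 0 = 0
  0 XOR 0 = 0
  1 XOR 0 = 1
  0 XOR 1 = 1
  1 XOR 0 = 1
  0 XOR 1 = 1
  0 XOR 0 = 0
  0 XOR 0 = 0
  1 XOR 0 = 1
  1 XOR 1 = 0
  0 XOR 1 = 1
  0 XOR 0 = 0
  0 XOR 0 = 0
= 110011110010100


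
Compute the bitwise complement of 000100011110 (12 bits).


Original: 000100011110
Invert all bits:
  bit 0: 0 → 1
  bit 1: 0 → 1
  bit 2: 0 → 1
  bit 3: 1 → 0
  bit 4: 0 → 1
  bit 5: 0 → 1
  bit 6: 0 → 1
  bit 7: 1 → 0
  bit 8: 1 → 0
  bit 9: 1 → 0
  bit 10: 1 → 0
  bit 11: 0 → 1
= 111011100001


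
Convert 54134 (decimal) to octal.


Divide by 8 repeatedly:
54134 ÷ 8 = 6766 remainder 6
6766 ÷ 8 = 845 remainder 6
845 ÷ 8 = 105 remainder 5
105 ÷ 8 = 13 remainder 1
13 ÷ 8 = 1 remainder 5
1 ÷ 8 = 0 remainder 1
Reading remainders bottom-up:
= 0o151566


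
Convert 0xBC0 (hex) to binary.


Each hex digit → 4 binary bits:
  B = 1011
  C = 1100
  0 = 0000
Concatenate: 1011 1100 0000
= 101111000000


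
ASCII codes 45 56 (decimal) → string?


Codes (decimal): 45 56
Per-code ASCII lookup:
  45  (special character) → '-'
  56  (range 48-57: digits, 56 - 48 = 8) → '8'
= '-8'


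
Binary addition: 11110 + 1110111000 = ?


Align and add column by column (LSB to MSB, carry propagating):
  00000011110
+ 01110111000
  -----------
  col 0: 0 + 0 + 0 (carry in) = 0 → bit 0, carry out 0
  col 1: 1 + 0 + 0 (carry in) = 1 → bit 1, carry out 0
  col 2: 1 + 0 + 0 (carry in) = 1 → bit 1, carry out 0
  col 3: 1 + 1 + 0 (carry in) = 2 → bit 0, carry out 1
  col 4: 1 + 1 + 1 (carry in) = 3 → bit 1, carry out 1
  col 5: 0 + 1 + 1 (carry in) = 2 → bit 0, carry out 1
  col 6: 0 + 0 + 1 (carry in) = 1 → bit 1, carry out 0
  col 7: 0 + 1 + 0 (carry in) = 1 → bit 1, carry out 0
  col 8: 0 + 1 + 0 (carry in) = 1 → bit 1, carry out 0
  col 9: 0 + 1 + 0 (carry in) = 1 → bit 1, carry out 0
  col 10: 0 + 0 + 0 (carry in) = 0 → bit 0, carry out 0
Reading bits MSB→LSB: 01111010110
Strip leading zeros: 1111010110
= 1111010110


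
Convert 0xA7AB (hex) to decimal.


Positional values:
Position 0: B × 16^0 = 11 × 1 = 11
Position 1: A × 16^1 = 10 × 16 = 160
Position 2: 7 × 16^2 = 7 × 256 = 1792
Position 3: A × 16^3 = 10 × 4096 = 40960
Sum = 11 + 160 + 1792 + 40960
= 42923


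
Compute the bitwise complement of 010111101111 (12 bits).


Original: 010111101111
Invert all bits:
  bit 0: 0 → 1
  bit 1: 1 → 0
  bit 2: 0 → 1
  bit 3: 1 → 0
  bit 4: 1 → 0
  bit 5: 1 → 0
  bit 6: 1 → 0
  bit 7: 0 → 1
  bit 8: 1 → 0
  bit 9: 1 → 0
  bit 10: 1 → 0
  bit 11: 1 → 0
= 101000010000


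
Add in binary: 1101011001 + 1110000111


Align and add column by column (LSB to MSB, carry propagating):
  01101011001
+ 01110000111
  -----------
  col 0: 1 + 1 + 0 (carry in) = 2 → bit 0, carry out 1
  col 1: 0 + 1 + 1 (carry in) = 2 → bit 0, carry out 1
  col 2: 0 + 1 + 1 (carry in) = 2 → bit 0, carry out 1
  col 3: 1 + 0 + 1 (carry in) = 2 → bit 0, carry out 1
  col 4: 1 + 0 + 1 (carry in) = 2 → bit 0, carry out 1
  col 5: 0 + 0 + 1 (carry in) = 1 → bit 1, carry out 0
  col 6: 1 + 0 + 0 (carry in) = 1 → bit 1, carry out 0
  col 7: 0 + 1 + 0 (carry in) = 1 → bit 1, carry out 0
  col 8: 1 + 1 + 0 (carry in) = 2 → bit 0, carry out 1
  col 9: 1 + 1 + 1 (carry in) = 3 → bit 1, carry out 1
  col 10: 0 + 0 + 1 (carry in) = 1 → bit 1, carry out 0
Reading bits MSB→LSB: 11011100000
Strip leading zeros: 11011100000
= 11011100000


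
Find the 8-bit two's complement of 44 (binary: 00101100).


Original: 00101100
Step 1 - Invert all bits: 11010011
Step 2 - Add 1: 11010011 + 1
= 11010100 (represents -44)


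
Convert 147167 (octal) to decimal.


Positional values:
Position 0: 7 × 8^0 = 7
Position 1: 6 × 8^1 = 48
Position 2: 1 × 8^2 = 64
Position 3: 7 × 8^3 = 3584
Position 4: 4 × 8^4 = 16384
Position 5: 1 × 8^5 = 32768
Sum = 7 + 48 + 64 + 3584 + 16384 + 32768
= 52855


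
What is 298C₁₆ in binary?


Each hex digit → 4 binary bits:
  2 = 0010
  9 = 1001
  8 = 1000
  C = 1100
Concatenate: 0010 1001 1000 1100
= 0010100110001100


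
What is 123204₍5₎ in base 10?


Positional values (base 5):
  4 × 5^0 = 4 × 1 = 4
  0 × 5^1 = 0 × 5 = 0
  2 × 5^2 = 2 × 25 = 50
  3 × 5^3 = 3 × 125 = 375
  2 × 5^4 = 2 × 625 = 1250
  1 × 5^5 = 1 × 3125 = 3125
Sum = 4 + 0 + 50 + 375 + 1250 + 3125
= 4804


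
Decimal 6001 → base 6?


Divide by 6 repeatedly:
6001 ÷ 6 = 1000 remainder 1
1000 ÷ 6 = 166 remainder 4
166 ÷ 6 = 27 remainder 4
27 ÷ 6 = 4 remainder 3
4 ÷ 6 = 0 remainder 4
Reading remainders bottom-up:
= 43441


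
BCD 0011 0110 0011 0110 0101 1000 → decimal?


Each 4-bit group → digit:
  0011 → 3
  0110 → 6
  0011 → 3
  0110 → 6
  0101 → 5
  1000 → 8
= 363658


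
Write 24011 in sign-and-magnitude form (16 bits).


Sign bit: 0 (positive)
Magnitude: 24011 = 101110111001011
= 0101110111001011


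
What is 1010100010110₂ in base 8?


Group into 3-bit groups: 001010100010110
  001 = 1
  010 = 2
  100 = 4
  010 = 2
  110 = 6
= 0o12426


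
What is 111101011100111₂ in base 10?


Positional values:
Bit 0: 1 × 2^0 = 1
Bit 1: 1 × 2^1 = 2
Bit 2: 1 × 2^2 = 4
Bit 5: 1 × 2^5 = 32
Bit 6: 1 × 2^6 = 64
Bit 7: 1 × 2^7 = 128
Bit 9: 1 × 2^9 = 512
Bit 11: 1 × 2^11 = 2048
Bit 12: 1 × 2^12 = 4096
Bit 13: 1 × 2^13 = 8192
Bit 14: 1 × 2^14 = 16384
Sum = 1 + 2 + 4 + 32 + 64 + 128 + 512 + 2048 + 4096 + 8192 + 16384
= 31463


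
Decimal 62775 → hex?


Divide by 16 repeatedly:
62775 ÷ 16 = 3923 remainder 7 (7)
3923 ÷ 16 = 245 remainder 3 (3)
245 ÷ 16 = 15 remainder 5 (5)
15 ÷ 16 = 0 remainder 15 (F)
Reading remainders bottom-up:
= 0xF537


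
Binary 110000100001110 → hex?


Group into 4-bit nibbles: 0110000100001110
  0110 = 6
  0001 = 1
  0000 = 0
  1110 = E
= 0x610E


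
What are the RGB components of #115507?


Hex: #115507
R = 11₁₆ = 17
G = 55₁₆ = 85
B = 07₁₆ = 7
= RGB(17, 85, 7)


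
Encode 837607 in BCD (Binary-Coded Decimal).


Each digit → 4-bit binary:
  8 → 1000
  3 → 0011
  7 → 0111
  6 → 0110
  0 → 0000
  7 → 0111
= 1000 0011 0111 0110 0000 0111


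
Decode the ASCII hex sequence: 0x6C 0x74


Codes (hex): 0x6C 0x74
Per-code ASCII lookup:
  0x6C = 108  (range 97-122: lowercase, 108 - 97 = 11) → 'l'
  0x74 = 116  (range 97-122: lowercase, 116 - 97 = 19) → 't'
= 'lt'


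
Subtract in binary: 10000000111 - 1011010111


Align and subtract column by column (LSB to MSB, borrowing when needed):
  10000000111
- 01011010111
  -----------
  col 0: (1 - 0 borrow-in) - 1 → 1 - 1 = 0, borrow out 0
  col 1: (1 - 0 borrow-in) - 1 → 1 - 1 = 0, borrow out 0
  col 2: (1 - 0 borrow-in) - 1 → 1 - 1 = 0, borrow out 0
  col 3: (0 - 0 borrow-in) - 0 → 0 - 0 = 0, borrow out 0
  col 4: (0 - 0 borrow-in) - 1 → borrow from next column: (0+2) - 1 = 1, borrow out 1
  col 5: (0 - 1 borrow-in) - 0 → borrow from next column: (-1+2) - 0 = 1, borrow out 1
  col 6: (0 - 1 borrow-in) - 1 → borrow from next column: (-1+2) - 1 = 0, borrow out 1
  col 7: (0 - 1 borrow-in) - 1 → borrow from next column: (-1+2) - 1 = 0, borrow out 1
  col 8: (0 - 1 borrow-in) - 0 → borrow from next column: (-1+2) - 0 = 1, borrow out 1
  col 9: (0 - 1 borrow-in) - 1 → borrow from next column: (-1+2) - 1 = 0, borrow out 1
  col 10: (1 - 1 borrow-in) - 0 → 0 - 0 = 0, borrow out 0
Reading bits MSB→LSB: 00100110000
Strip leading zeros: 100110000
= 100110000


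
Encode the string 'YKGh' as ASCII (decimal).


String: 'YKGh'  (4 characters)
Per-character ASCII lookup:
  'Y': uppercase starts at 65: 'Y' = 65 + 24 = 89
  'K': uppercase starts at 65: 'K' = 65 + 10 = 75
  'G': uppercase starts at 65: 'G' = 65 + 6 = 71
  'h': lowercase starts at 97: 'h' = 97 + 7 = 104
= 89 75 71 104


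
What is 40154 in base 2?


Divide by 2 repeatedly:
40154 ÷ 2 = 20077 remainder 0
20077 ÷ 2 = 10038 remainder 1
10038 ÷ 2 = 5019 remainder 0
5019 ÷ 2 = 2509 remainder 1
2509 ÷ 2 = 1254 remainder 1
1254 ÷ 2 = 627 remainder 0
627 ÷ 2 = 313 remainder 1
313 ÷ 2 = 156 remainder 1
156 ÷ 2 = 78 remainder 0
78 ÷ 2 = 39 remainder 0
39 ÷ 2 = 19 remainder 1
19 ÷ 2 = 9 remainder 1
9 ÷ 2 = 4 remainder 1
4 ÷ 2 = 2 remainder 0
2 ÷ 2 = 1 remainder 0
1 ÷ 2 = 0 remainder 1
Reading remainders bottom-up:
= 1001110011011010


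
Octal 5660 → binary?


Each octal digit → 3 binary bits:
  5 = 101
  6 = 110
  6 = 110
  0 = 000
Concatenate: 101 110 110 000
= 101110110000


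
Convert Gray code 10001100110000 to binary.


Gray code: 10001100110000
MSB stays the same: 1
Each subsequent bit = prev_binary XOR current_gray:
  B[1] = 1 XOR 0 = 1
  B[2] = 1 XOR 0 = 1
  B[3] = 1 XOR 0 = 1
  B[4] = 1 XOR 1 = 0
  B[5] = 0 XOR 1 = 1
  B[6] = 1 XOR 0 = 1
  B[7] = 1 XOR 0 = 1
  B[8] = 1 XOR 1 = 0
  B[9] = 0 XOR 1 = 1
  B[10] = 1 XOR 0 = 1
  B[11] = 1 XOR 0 = 1
  B[12] = 1 XOR 0 = 1
  B[13] = 1 XOR 0 = 1
= 11110111011111 (15839 decimal)


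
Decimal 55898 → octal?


Divide by 8 repeatedly:
55898 ÷ 8 = 6987 remainder 2
6987 ÷ 8 = 873 remainder 3
873 ÷ 8 = 109 remainder 1
109 ÷ 8 = 13 remainder 5
13 ÷ 8 = 1 remainder 5
1 ÷ 8 = 0 remainder 1
Reading remainders bottom-up:
= 0o155132


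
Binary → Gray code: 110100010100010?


Binary: 110100010100010
Gray code: G = B XOR (B >> 1)
B >> 1 = 011010001010001
110100010100010 XOR 011010001010001:
  1 XOR 0 = 1
  1 XOR 1 = 0
  0 XOR 1 = 1
  1 XOR 0 = 1
  0 XOR 1 = 1
  0 XOR 0 = 0
  0 XOR 0 = 0
  1 XOR 0 = 1
  0 XOR 1 = 1
  1 XOR 0 = 1
  0 XOR 1 = 1
  0 XOR 0 = 0
  0 XOR 0 = 0
  1 XOR 0 = 1
  0 XOR 1 = 1
= 101110011110011


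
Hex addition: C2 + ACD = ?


Align and add column by column (LSB to MSB, each column mod 16 with carry):
  00C2
+ 0ACD
  ----
  col 0: 2(2) + D(13) + 0 (carry in) = 15 → F(15), carry out 0
  col 1: C(12) + C(12) + 0 (carry in) = 24 → 8(8), carry out 1
  col 2: 0(0) + A(10) + 1 (carry in) = 11 → B(11), carry out 0
  col 3: 0(0) + 0(0) + 0 (carry in) = 0 → 0(0), carry out 0
Reading digits MSB→LSB: 0B8F
Strip leading zeros: B8F
= 0xB8F


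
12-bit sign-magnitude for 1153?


Sign bit: 0 (positive)
Magnitude: 1153 = 10010000001
= 010010000001


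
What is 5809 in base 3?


Divide by 3 repeatedly:
5809 ÷ 3 = 1936 remainder 1
1936 ÷ 3 = 645 remainder 1
645 ÷ 3 = 215 remainder 0
215 ÷ 3 = 71 remainder 2
71 ÷ 3 = 23 remainder 2
23 ÷ 3 = 7 remainder 2
7 ÷ 3 = 2 remainder 1
2 ÷ 3 = 0 remainder 2
Reading remainders bottom-up:
= 21222011


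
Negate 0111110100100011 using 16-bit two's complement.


Original: 0111110100100011
Step 1 - Invert all bits: 1000001011011100
Step 2 - Add 1: 1000001011011100 + 1
= 1000001011011101 (represents -32035)


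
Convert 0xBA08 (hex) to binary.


Each hex digit → 4 binary bits:
  B = 1011
  A = 1010
  0 = 0000
  8 = 1000
Concatenate: 1011 1010 0000 1000
= 1011101000001000


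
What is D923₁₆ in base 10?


Positional values:
Position 0: 3 × 16^0 = 3 × 1 = 3
Position 1: 2 × 16^1 = 2 × 16 = 32
Position 2: 9 × 16^2 = 9 × 256 = 2304
Position 3: D × 16^3 = 13 × 4096 = 53248
Sum = 3 + 32 + 2304 + 53248
= 55587


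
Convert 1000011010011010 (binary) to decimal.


Positional values:
Bit 1: 1 × 2^1 = 2
Bit 3: 1 × 2^3 = 8
Bit 4: 1 × 2^4 = 16
Bit 7: 1 × 2^7 = 128
Bit 9: 1 × 2^9 = 512
Bit 10: 1 × 2^10 = 1024
Bit 15: 1 × 2^15 = 32768
Sum = 2 + 8 + 16 + 128 + 512 + 1024 + 32768
= 34458


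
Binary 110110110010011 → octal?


Group into 3-bit groups: 110110110010011
  110 = 6
  110 = 6
  110 = 6
  010 = 2
  011 = 3
= 0o66623


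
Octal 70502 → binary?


Each octal digit → 3 binary bits:
  7 = 111
  0 = 000
  5 = 101
  0 = 000
  2 = 010
Concatenate: 111 000 101 000 010
= 111000101000010


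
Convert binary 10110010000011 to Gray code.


Binary: 10110010000011
Gray code: G = B XOR (B >> 1)
B >> 1 = 01011001000001
10110010000011 XOR 01011001000001:
  1 XOR 0 = 1
  0 XOR 1 = 1
  1 XOR 0 = 1
  1 XOR 1 = 0
  0 XOR 1 = 1
  0 XOR 0 = 0
  1 XOR 0 = 1
  0 XOR 1 = 1
  0 XOR 0 = 0
  0 XOR 0 = 0
  0 XOR 0 = 0
  0 XOR 0 = 0
  1 XOR 0 = 1
  1 XOR 1 = 0
= 11101011000010


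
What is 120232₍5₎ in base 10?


Positional values (base 5):
  2 × 5^0 = 2 × 1 = 2
  3 × 5^1 = 3 × 5 = 15
  2 × 5^2 = 2 × 25 = 50
  0 × 5^3 = 0 × 125 = 0
  2 × 5^4 = 2 × 625 = 1250
  1 × 5^5 = 1 × 3125 = 3125
Sum = 2 + 15 + 50 + 0 + 1250 + 3125
= 4442


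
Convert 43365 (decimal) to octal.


Divide by 8 repeatedly:
43365 ÷ 8 = 5420 remainder 5
5420 ÷ 8 = 677 remainder 4
677 ÷ 8 = 84 remainder 5
84 ÷ 8 = 10 remainder 4
10 ÷ 8 = 1 remainder 2
1 ÷ 8 = 0 remainder 1
Reading remainders bottom-up:
= 0o124545


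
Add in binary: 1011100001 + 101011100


Align and add column by column (LSB to MSB, carry propagating):
  01011100001
+ 00101011100
  -----------
  col 0: 1 + 0 + 0 (carry in) = 1 → bit 1, carry out 0
  col 1: 0 + 0 + 0 (carry in) = 0 → bit 0, carry out 0
  col 2: 0 + 1 + 0 (carry in) = 1 → bit 1, carry out 0
  col 3: 0 + 1 + 0 (carry in) = 1 → bit 1, carry out 0
  col 4: 0 + 1 + 0 (carry in) = 1 → bit 1, carry out 0
  col 5: 1 + 0 + 0 (carry in) = 1 → bit 1, carry out 0
  col 6: 1 + 1 + 0 (carry in) = 2 → bit 0, carry out 1
  col 7: 1 + 0 + 1 (carry in) = 2 → bit 0, carry out 1
  col 8: 0 + 1 + 1 (carry in) = 2 → bit 0, carry out 1
  col 9: 1 + 0 + 1 (carry in) = 2 → bit 0, carry out 1
  col 10: 0 + 0 + 1 (carry in) = 1 → bit 1, carry out 0
Reading bits MSB→LSB: 10000111101
Strip leading zeros: 10000111101
= 10000111101


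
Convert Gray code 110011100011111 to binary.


Gray code: 110011100011111
MSB stays the same: 1
Each subsequent bit = prev_binary XOR current_gray:
  B[1] = 1 XOR 1 = 0
  B[2] = 0 XOR 0 = 0
  B[3] = 0 XOR 0 = 0
  B[4] = 0 XOR 1 = 1
  B[5] = 1 XOR 1 = 0
  B[6] = 0 XOR 1 = 1
  B[7] = 1 XOR 0 = 1
  B[8] = 1 XOR 0 = 1
  B[9] = 1 XOR 0 = 1
  B[10] = 1 XOR 1 = 0
  B[11] = 0 XOR 1 = 1
  B[12] = 1 XOR 1 = 0
  B[13] = 0 XOR 1 = 1
  B[14] = 1 XOR 1 = 0
= 100010111101010 (17898 decimal)


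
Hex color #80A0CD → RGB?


Hex: #80A0CD
R = 80₁₆ = 128
G = A0₁₆ = 160
B = CD₁₆ = 205
= RGB(128, 160, 205)


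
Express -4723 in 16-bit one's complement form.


Original: 0001001001110011
Invert all bits:
  bit 0: 0 → 1
  bit 1: 0 → 1
  bit 2: 0 → 1
  bit 3: 1 → 0
  bit 4: 0 → 1
  bit 5: 0 → 1
  bit 6: 1 → 0
  bit 7: 0 → 1
  bit 8: 0 → 1
  bit 9: 1 → 0
  bit 10: 1 → 0
  bit 11: 1 → 0
  bit 12: 0 → 1
  bit 13: 0 → 1
  bit 14: 1 → 0
  bit 15: 1 → 0
= 1110110110001100


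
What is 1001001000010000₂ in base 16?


Group into 4-bit nibbles: 1001001000010000
  1001 = 9
  0010 = 2
  0001 = 1
  0000 = 0
= 0x9210


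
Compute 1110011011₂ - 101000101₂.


Align and subtract column by column (LSB to MSB, borrowing when needed):
  1110011011
- 0101000101
  ----------
  col 0: (1 - 0 borrow-in) - 1 → 1 - 1 = 0, borrow out 0
  col 1: (1 - 0 borrow-in) - 0 → 1 - 0 = 1, borrow out 0
  col 2: (0 - 0 borrow-in) - 1 → borrow from next column: (0+2) - 1 = 1, borrow out 1
  col 3: (1 - 1 borrow-in) - 0 → 0 - 0 = 0, borrow out 0
  col 4: (1 - 0 borrow-in) - 0 → 1 - 0 = 1, borrow out 0
  col 5: (0 - 0 borrow-in) - 0 → 0 - 0 = 0, borrow out 0
  col 6: (0 - 0 borrow-in) - 1 → borrow from next column: (0+2) - 1 = 1, borrow out 1
  col 7: (1 - 1 borrow-in) - 0 → 0 - 0 = 0, borrow out 0
  col 8: (1 - 0 borrow-in) - 1 → 1 - 1 = 0, borrow out 0
  col 9: (1 - 0 borrow-in) - 0 → 1 - 0 = 1, borrow out 0
Reading bits MSB→LSB: 1001010110
Strip leading zeros: 1001010110
= 1001010110


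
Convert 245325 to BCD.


Each digit → 4-bit binary:
  2 → 0010
  4 → 0100
  5 → 0101
  3 → 0011
  2 → 0010
  5 → 0101
= 0010 0100 0101 0011 0010 0101


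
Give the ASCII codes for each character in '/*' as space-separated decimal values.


String: '/*'  (2 characters)
Per-character ASCII lookup:
  '/': special character: '/' = 47
  '*': special character: '*' = 42
= 47 42


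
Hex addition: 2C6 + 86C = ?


Align and add column by column (LSB to MSB, each column mod 16 with carry):
  02C6
+ 086C
  ----
  col 0: 6(6) + C(12) + 0 (carry in) = 18 → 2(2), carry out 1
  col 1: C(12) + 6(6) + 1 (carry in) = 19 → 3(3), carry out 1
  col 2: 2(2) + 8(8) + 1 (carry in) = 11 → B(11), carry out 0
  col 3: 0(0) + 0(0) + 0 (carry in) = 0 → 0(0), carry out 0
Reading digits MSB→LSB: 0B32
Strip leading zeros: B32
= 0xB32


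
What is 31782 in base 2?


Divide by 2 repeatedly:
31782 ÷ 2 = 15891 remainder 0
15891 ÷ 2 = 7945 remainder 1
7945 ÷ 2 = 3972 remainder 1
3972 ÷ 2 = 1986 remainder 0
1986 ÷ 2 = 993 remainder 0
993 ÷ 2 = 496 remainder 1
496 ÷ 2 = 248 remainder 0
248 ÷ 2 = 124 remainder 0
124 ÷ 2 = 62 remainder 0
62 ÷ 2 = 31 remainder 0
31 ÷ 2 = 15 remainder 1
15 ÷ 2 = 7 remainder 1
7 ÷ 2 = 3 remainder 1
3 ÷ 2 = 1 remainder 1
1 ÷ 2 = 0 remainder 1
Reading remainders bottom-up:
= 111110000100110
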